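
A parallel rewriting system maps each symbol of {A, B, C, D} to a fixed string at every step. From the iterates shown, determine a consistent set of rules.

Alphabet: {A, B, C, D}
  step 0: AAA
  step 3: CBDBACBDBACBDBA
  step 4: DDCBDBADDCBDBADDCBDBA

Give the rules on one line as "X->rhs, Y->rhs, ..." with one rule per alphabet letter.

A->BA, B->D, C->D, D->CB

  step 3 ⇒ step 4: CBDBACBDBACBDBA ⇒ D·D·CB·D·BA·D·D·CB·D·BA·D·D·CB·D·BA
    A ↦ BA
    B ↦ D
    C ↦ D
    D ↦ CB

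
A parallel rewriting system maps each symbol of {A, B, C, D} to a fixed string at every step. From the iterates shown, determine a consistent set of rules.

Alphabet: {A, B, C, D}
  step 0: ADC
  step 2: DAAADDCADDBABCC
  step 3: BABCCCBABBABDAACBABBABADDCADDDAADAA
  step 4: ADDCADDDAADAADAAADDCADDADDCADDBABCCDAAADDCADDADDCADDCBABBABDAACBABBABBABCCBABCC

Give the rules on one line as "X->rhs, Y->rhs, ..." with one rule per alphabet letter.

  step 3 ⇒ step 4: BABCCCBABBABDAACBABBABADDCADDDAADAA ⇒ ADD·C·ADD·DAA·DAA·DAA·ADD·C·ADD·ADD·C·ADD·BAB·C·C·DAA·ADD·C·ADD·ADD·C·ADD·C·BAB·BAB·DAA·C·BAB·BAB·BAB·C·C·BAB·C·C
    A ↦ C
    B ↦ ADD
    C ↦ DAA
    D ↦ BAB

A->C, B->ADD, C->DAA, D->BAB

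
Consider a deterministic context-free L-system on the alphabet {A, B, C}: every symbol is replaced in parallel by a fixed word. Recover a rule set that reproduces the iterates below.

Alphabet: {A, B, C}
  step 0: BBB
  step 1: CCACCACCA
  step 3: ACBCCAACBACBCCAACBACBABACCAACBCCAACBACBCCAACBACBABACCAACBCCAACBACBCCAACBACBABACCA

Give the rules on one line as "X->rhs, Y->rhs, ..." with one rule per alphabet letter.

  step 0 ⇒ step 1: BBB ⇒ CCA·CCA·CCA
    B ↦ CCA
    A ↦ ACB  (constrained at step 1)
    C ↦ ABA  (constrained at step 1)

A->ACB, B->CCA, C->ABA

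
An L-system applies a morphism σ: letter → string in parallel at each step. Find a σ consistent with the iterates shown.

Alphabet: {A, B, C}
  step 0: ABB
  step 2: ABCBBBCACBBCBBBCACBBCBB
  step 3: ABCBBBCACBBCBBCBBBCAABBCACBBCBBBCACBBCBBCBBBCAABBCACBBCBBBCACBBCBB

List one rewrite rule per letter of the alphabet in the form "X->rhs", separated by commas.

A->AB, B->CBB, C->BCA

  step 2 ⇒ step 3: ABCBBBCACBBCBBBCACBBCBB ⇒ AB·CBB·BCA·CBB·CBB·CBB·BCA·AB·BCA·CBB·CBB·BCA·CBB·CBB·CBB·BCA·AB·BCA·CBB·CBB·BCA·CBB·CBB
    A ↦ AB
    B ↦ CBB
    C ↦ BCA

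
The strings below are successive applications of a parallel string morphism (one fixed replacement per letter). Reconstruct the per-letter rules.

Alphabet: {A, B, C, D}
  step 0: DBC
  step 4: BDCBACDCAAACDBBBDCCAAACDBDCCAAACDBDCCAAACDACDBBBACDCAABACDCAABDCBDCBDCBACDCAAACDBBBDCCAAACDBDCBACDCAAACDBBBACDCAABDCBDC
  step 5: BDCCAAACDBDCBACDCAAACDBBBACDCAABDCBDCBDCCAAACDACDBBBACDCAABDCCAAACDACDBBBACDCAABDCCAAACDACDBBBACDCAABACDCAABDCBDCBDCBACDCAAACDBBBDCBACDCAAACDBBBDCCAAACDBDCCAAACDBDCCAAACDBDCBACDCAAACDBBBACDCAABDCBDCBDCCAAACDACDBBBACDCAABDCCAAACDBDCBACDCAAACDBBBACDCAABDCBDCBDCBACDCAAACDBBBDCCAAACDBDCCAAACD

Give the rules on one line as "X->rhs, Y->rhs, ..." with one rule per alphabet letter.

  step 4 ⇒ step 5: BDCBACDCAAACDBBBDCCAAACDBDCCAAACDBDCCAAACDACDBBBACDCAABACDCAABDCBDCBDCBACDCAAACDBBBDCCAAACDBDCBACDCAAACDBBBACDCAABDCBDC ⇒ BDC·CAA·ACD·BDC·B·ACD·CAA·ACD·B·B·B·ACD·CAA·BDC·BDC·BDC·CAA·ACD·ACD·B·B·B·ACD·CAA·BDC·CAA·ACD·ACD·B·B·B·ACD·CAA·BDC·CAA·ACD·ACD·B·B·B·ACD·CAA·B·ACD·CAA·BDC·BDC·BDC·B·ACD·CAA·ACD·B·B·BDC·B·ACD·CAA·ACD·B·B·BDC·CAA·ACD·BDC·CAA·ACD·BDC·CAA·ACD·BDC·B·ACD·CAA·ACD·B·B·B·ACD·CAA·BDC·BDC·BDC·CAA·ACD·ACD·B·B·B·ACD·CAA·BDC·CAA·ACD·BDC·B·ACD·CAA·ACD·B·B·B·ACD·CAA·BDC·BDC·BDC·B·ACD·CAA·ACD·B·B·BDC·CAA·ACD·BDC·CAA·ACD
    A ↦ B
    B ↦ BDC
    C ↦ ACD
    D ↦ CAA

A->B, B->BDC, C->ACD, D->CAA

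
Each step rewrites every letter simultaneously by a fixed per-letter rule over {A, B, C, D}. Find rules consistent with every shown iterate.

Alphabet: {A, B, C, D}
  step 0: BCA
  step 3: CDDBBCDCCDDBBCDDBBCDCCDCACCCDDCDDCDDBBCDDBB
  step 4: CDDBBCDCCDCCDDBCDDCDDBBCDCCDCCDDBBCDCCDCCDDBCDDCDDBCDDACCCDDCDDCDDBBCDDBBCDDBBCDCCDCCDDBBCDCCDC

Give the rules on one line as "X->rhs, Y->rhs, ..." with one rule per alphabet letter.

A->ACC, B->CDC, C->CDD, D->B

  step 3 ⇒ step 4: CDDBBCDCCDDBBCDDBBCDCCDCACCCDDCDDCDDBBCDDBB ⇒ CDD·B·B·CDC·CDC·CDD·B·CDD·CDD·B·B·CDC·CDC·CDD·B·B·CDC·CDC·CDD·B·CDD·CDD·B·CDD·ACC·CDD·CDD·CDD·B·B·CDD·B·B·CDD·B·B·CDC·CDC·CDD·B·B·CDC·CDC
    A ↦ ACC
    B ↦ CDC
    C ↦ CDD
    D ↦ B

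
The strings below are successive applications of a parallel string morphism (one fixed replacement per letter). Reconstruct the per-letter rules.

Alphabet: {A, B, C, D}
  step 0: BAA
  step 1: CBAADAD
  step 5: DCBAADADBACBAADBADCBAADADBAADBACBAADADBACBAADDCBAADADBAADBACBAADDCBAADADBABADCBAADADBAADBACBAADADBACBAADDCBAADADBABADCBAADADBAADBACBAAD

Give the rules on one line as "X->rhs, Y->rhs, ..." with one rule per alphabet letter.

A->AD, B->CBA, C->D, D->BA

  step 0 ⇒ step 1: BAA ⇒ CBA·AD·AD
    A ↦ AD
    B ↦ CBA
    C ↦ D  (constrained at step 1)
    D ↦ BA  (constrained at step 1)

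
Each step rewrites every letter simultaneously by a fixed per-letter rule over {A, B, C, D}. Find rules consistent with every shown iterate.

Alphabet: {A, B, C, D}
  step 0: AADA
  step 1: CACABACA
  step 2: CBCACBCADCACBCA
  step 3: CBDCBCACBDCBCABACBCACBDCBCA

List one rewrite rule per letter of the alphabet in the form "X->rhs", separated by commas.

  step 2 ⇒ step 3: CBCACBCADCACBCA ⇒ CB·D·CB·CA·CB·D·CB·CA·BA·CB·CA·CB·D·CB·CA
    A ↦ CA
    B ↦ D
    C ↦ CB
    D ↦ BA

A->CA, B->D, C->CB, D->BA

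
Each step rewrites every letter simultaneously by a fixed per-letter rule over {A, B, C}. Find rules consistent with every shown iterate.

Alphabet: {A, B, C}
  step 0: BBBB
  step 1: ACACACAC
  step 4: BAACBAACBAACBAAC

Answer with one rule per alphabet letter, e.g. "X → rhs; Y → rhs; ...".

  step 0 ⇒ step 1: BBBB ⇒ AC·AC·AC·AC
    B ↦ AC
    A ↦ B  (constrained at step 1)
    C ↦ A  (constrained at step 1)

A->B, B->AC, C->A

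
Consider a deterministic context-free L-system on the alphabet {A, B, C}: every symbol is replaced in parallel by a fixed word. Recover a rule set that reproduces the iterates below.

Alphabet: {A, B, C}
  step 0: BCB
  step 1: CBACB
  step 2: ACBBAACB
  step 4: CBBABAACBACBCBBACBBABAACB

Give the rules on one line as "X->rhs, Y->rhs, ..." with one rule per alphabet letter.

  step 1 ⇒ step 2: CBACB ⇒ A·CB·BA·A·CB
    A ↦ BA
    B ↦ CB
    C ↦ A

A->BA, B->CB, C->A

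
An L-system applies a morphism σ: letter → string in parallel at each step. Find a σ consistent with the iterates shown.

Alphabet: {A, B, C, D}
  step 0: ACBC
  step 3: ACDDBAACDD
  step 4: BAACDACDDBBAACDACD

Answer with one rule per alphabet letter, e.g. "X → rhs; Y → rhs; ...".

A->B, B->D, C->A, D->ACD

  step 3 ⇒ step 4: ACDDBAACDD ⇒ B·A·ACD·ACD·D·B·B·A·ACD·ACD
    A ↦ B
    B ↦ D
    C ↦ A
    D ↦ ACD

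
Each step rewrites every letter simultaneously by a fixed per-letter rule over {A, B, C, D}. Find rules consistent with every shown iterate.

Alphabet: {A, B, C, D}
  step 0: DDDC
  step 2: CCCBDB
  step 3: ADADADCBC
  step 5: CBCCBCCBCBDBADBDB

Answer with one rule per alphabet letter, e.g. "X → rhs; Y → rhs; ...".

  step 2 ⇒ step 3: CCCBDB ⇒ AD·AD·AD·C·B·C
    B ↦ C
    C ↦ AD
    D ↦ B
    A ↦ BD  (constrained at step 3)

A->BD, B->C, C->AD, D->B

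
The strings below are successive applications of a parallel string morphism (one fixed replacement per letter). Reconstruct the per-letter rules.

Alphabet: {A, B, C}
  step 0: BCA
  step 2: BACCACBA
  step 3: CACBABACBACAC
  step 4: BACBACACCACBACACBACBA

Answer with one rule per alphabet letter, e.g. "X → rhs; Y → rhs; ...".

  step 3 ⇒ step 4: CACBABACBACAC ⇒ BA·C·BA·CA·C·CA·C·BA·CA·C·BA·C·BA
    A ↦ C
    B ↦ CA
    C ↦ BA

A->C, B->CA, C->BA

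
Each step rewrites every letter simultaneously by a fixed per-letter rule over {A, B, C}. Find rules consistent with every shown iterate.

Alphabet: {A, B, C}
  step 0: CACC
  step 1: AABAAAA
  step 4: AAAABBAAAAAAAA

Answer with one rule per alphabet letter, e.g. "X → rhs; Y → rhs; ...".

A->B, B->C, C->AA

  step 0 ⇒ step 1: CACC ⇒ AA·B·AA·AA
    A ↦ B
    C ↦ AA
    B ↦ C  (constrained at step 1)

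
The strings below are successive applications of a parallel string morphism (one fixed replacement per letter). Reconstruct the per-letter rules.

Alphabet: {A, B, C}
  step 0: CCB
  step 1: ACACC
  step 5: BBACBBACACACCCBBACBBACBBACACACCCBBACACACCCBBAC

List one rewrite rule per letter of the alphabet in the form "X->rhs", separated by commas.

  step 0 ⇒ step 1: CCB ⇒ AC·AC·C
    B ↦ C
    C ↦ AC
    A ↦ BB  (constrained at step 1)

A->BB, B->C, C->AC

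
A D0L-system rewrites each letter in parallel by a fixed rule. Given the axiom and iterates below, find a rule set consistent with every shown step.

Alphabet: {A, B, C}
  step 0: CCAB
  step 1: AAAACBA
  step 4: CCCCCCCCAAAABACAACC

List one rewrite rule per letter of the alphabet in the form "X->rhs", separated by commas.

  step 0 ⇒ step 1: CCAB ⇒ AA·AA·C·BA
    A ↦ C
    B ↦ BA
    C ↦ AA

A->C, B->BA, C->AA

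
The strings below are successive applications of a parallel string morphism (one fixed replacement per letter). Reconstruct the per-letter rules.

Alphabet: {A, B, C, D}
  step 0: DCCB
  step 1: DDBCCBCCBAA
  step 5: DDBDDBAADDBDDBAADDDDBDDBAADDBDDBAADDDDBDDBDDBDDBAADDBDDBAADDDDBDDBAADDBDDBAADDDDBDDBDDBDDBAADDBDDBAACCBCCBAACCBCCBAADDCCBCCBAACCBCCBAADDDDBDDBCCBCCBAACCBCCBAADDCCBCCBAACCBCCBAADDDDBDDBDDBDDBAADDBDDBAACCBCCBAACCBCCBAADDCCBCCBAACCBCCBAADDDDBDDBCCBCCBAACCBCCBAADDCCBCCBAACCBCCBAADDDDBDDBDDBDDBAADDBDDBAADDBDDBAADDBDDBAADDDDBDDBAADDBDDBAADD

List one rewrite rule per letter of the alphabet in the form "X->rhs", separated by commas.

  step 0 ⇒ step 1: DCCB ⇒ DDB·CCB·CCB·AA
    B ↦ AA
    C ↦ CCB
    D ↦ DDB
    A ↦ D  (constrained at step 1)

A->D, B->AA, C->CCB, D->DDB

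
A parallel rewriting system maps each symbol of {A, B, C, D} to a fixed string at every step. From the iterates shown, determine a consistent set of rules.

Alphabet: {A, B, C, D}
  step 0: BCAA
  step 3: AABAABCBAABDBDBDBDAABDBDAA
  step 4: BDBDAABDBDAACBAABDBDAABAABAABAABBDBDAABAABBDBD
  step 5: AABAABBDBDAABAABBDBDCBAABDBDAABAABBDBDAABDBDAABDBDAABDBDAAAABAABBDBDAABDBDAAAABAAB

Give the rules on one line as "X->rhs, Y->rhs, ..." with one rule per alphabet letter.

  step 4 ⇒ step 5: BDBDAABDBDAACBAABDBDAABAABAABAABBDBDAABAABBDBD ⇒ AA·B·AA·B·BD·BD·AA·B·AA·B·BD·BD·CB·AA·BD·BD·AA·B·AA·B·BD·BD·AA·BD·BD·AA·BD·BD·AA·BD·BD·AA·AA·B·AA·B·BD·BD·AA·BD·BD·AA·AA·B·AA·B
    A ↦ BD
    B ↦ AA
    C ↦ CB
    D ↦ B

A->BD, B->AA, C->CB, D->B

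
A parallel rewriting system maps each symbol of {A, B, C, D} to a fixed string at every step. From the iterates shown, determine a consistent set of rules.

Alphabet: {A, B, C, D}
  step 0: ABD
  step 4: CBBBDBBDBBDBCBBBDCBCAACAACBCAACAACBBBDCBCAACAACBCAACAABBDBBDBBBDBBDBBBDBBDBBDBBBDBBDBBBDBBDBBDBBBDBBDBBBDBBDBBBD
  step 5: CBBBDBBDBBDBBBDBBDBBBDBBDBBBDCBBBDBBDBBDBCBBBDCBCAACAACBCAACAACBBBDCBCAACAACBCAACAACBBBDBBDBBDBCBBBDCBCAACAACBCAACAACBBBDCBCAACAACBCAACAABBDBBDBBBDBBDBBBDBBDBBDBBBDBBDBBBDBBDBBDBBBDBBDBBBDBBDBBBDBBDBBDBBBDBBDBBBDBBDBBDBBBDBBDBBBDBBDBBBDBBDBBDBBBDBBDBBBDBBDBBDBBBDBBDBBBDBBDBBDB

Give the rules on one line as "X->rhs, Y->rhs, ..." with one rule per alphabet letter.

  step 4 ⇒ step 5: CBBBDBBDBBDBCBBBDCBCAACAACBCAACAACBBBDCBCAACAACBCAACAABBDBBDBBBDBBDBBBDBBDBBDBBBDBBDBBBDBBDBBDBBBDBBDBBBDBBDBBBD ⇒ CB·BBD·BBD·BBD·B·BBD·BBD·B·BBD·BBD·B·BBD·CB·BBD·BBD·BBD·B·CB·BBD·CB·CAA·CAA·CB·CAA·CAA·CB·BBD·CB·CAA·CAA·CB·CAA·CAA·CB·BBD·BBD·BBD·B·CB·BBD·CB·CAA·CAA·CB·CAA·CAA·CB·BBD·CB·CAA·CAA·CB·CAA·CAA·BBD·BBD·B·BBD·BBD·B·BBD·BBD·BBD·B·BBD·BBD·B·BBD·BBD·BBD·B·BBD·BBD·B·BBD·BBD·B·BBD·BBD·BBD·B·BBD·BBD·B·BBD·BBD·BBD·B·BBD·BBD·B·BBD·BBD·B·BBD·BBD·BBD·B·BBD·BBD·B·BBD·BBD·BBD·B·BBD·BBD·B·BBD·BBD·BBD·B
    A ↦ CAA
    B ↦ BBD
    C ↦ CB
    D ↦ B

A->CAA, B->BBD, C->CB, D->B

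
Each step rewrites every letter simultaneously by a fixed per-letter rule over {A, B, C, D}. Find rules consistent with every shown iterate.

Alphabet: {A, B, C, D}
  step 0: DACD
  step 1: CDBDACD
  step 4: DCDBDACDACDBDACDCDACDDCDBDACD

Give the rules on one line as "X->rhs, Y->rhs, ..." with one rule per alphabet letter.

  step 0 ⇒ step 1: DACD ⇒ CD·BD·A·CD
    A ↦ BD
    C ↦ A
    D ↦ CD
    B ↦ D  (constrained at step 1)

A->BD, B->D, C->A, D->CD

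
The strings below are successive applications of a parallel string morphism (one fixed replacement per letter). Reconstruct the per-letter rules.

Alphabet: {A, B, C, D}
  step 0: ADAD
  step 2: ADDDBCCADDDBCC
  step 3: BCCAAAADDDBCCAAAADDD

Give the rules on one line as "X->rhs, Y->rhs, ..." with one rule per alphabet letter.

A->BCC, B->AD, C->D, D->A

  step 2 ⇒ step 3: ADDDBCCADDDBCC ⇒ BCC·A·A·A·AD·D·D·BCC·A·A·A·AD·D·D
    A ↦ BCC
    B ↦ AD
    C ↦ D
    D ↦ A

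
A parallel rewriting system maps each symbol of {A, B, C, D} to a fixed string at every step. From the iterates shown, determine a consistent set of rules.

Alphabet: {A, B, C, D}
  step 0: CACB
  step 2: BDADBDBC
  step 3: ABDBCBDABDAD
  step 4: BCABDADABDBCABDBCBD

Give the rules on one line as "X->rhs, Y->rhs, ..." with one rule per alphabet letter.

  step 3 ⇒ step 4: ABDBCBDABDAD ⇒ BC·A·BD·A·D·A·BD·BC·A·BD·BC·BD
    A ↦ BC
    B ↦ A
    C ↦ D
    D ↦ BD

A->BC, B->A, C->D, D->BD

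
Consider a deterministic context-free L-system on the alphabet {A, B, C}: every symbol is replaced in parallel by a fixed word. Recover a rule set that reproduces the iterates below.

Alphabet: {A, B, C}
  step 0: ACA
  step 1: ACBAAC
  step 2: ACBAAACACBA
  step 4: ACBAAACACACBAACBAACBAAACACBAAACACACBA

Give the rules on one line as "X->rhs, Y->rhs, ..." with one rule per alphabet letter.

A->AC, B->A, C->BA

  step 1 ⇒ step 2: ACBAAC ⇒ AC·BA·A·AC·AC·BA
    A ↦ AC
    B ↦ A
    C ↦ BA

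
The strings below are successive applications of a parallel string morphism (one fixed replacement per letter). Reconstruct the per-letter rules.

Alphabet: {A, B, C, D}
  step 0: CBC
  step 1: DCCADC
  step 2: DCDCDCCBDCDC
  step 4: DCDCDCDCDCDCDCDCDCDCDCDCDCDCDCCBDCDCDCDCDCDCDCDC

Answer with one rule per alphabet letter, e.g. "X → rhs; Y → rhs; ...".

  step 1 ⇒ step 2: DCCADC ⇒ DC·DC·DC·CB·DC·DC
    A ↦ CB
    C ↦ DC
    D ↦ DC
  step 0 ⇒ step 1: CBC ⇒ DC·CA·DC
    B ↦ CA

A->CB, B->CA, C->DC, D->DC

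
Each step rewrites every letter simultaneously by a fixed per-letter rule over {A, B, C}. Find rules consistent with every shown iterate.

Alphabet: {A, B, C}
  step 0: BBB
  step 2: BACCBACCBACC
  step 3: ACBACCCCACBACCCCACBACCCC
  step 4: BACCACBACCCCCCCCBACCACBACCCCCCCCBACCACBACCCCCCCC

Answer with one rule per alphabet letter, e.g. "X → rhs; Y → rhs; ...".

A->BA, B->AC, C->CC

  step 3 ⇒ step 4: ACBACCCCACBACCCCACBACCCC ⇒ BA·CC·AC·BA·CC·CC·CC·CC·BA·CC·AC·BA·CC·CC·CC·CC·BA·CC·AC·BA·CC·CC·CC·CC
    A ↦ BA
    B ↦ AC
    C ↦ CC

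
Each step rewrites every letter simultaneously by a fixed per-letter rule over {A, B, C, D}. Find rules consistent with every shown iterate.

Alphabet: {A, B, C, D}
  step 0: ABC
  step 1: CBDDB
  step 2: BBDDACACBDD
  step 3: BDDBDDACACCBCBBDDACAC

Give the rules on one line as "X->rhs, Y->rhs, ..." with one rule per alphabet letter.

A->C, B->BDD, C->B, D->AC

  step 2 ⇒ step 3: BBDDACACBDD ⇒ BDD·BDD·AC·AC·C·B·C·B·BDD·AC·AC
    A ↦ C
    B ↦ BDD
    C ↦ B
    D ↦ AC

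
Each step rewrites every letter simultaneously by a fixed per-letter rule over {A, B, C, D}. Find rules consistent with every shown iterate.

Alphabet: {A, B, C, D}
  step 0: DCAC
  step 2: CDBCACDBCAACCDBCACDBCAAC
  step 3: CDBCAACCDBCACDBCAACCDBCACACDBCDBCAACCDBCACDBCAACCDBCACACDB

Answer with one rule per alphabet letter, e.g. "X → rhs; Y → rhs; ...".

A->CA, B->AC, C->CDB, D->CA

  step 2 ⇒ step 3: CDBCACDBCAACCDBCACDBCAAC ⇒ CDB·CA·AC·CDB·CA·CDB·CA·AC·CDB·CA·CA·CDB·CDB·CA·AC·CDB·CA·CDB·CA·AC·CDB·CA·CA·CDB
    A ↦ CA
    B ↦ AC
    C ↦ CDB
    D ↦ CA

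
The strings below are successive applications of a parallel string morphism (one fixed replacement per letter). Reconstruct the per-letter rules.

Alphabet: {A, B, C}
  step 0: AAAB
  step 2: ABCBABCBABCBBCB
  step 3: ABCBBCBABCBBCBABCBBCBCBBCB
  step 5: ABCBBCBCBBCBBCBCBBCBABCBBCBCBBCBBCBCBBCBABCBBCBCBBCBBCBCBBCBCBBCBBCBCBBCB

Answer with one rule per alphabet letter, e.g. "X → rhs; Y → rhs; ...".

  step 2 ⇒ step 3: ABCBABCBABCBBCB ⇒ AB·CB·B·CB·AB·CB·B·CB·AB·CB·B·CB·CB·B·CB
    A ↦ AB
    B ↦ CB
    C ↦ B

A->AB, B->CB, C->B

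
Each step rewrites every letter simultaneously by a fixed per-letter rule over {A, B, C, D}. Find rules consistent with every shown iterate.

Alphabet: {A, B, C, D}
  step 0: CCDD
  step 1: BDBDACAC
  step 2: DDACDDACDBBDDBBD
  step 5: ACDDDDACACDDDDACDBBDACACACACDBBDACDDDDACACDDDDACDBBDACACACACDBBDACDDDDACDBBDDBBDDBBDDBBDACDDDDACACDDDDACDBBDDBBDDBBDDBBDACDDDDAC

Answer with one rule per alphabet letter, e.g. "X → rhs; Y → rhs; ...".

A->DB, B->DD, C->BD, D->AC

  step 1 ⇒ step 2: BDBDACAC ⇒ DD·AC·DD·AC·DB·BD·DB·BD
    A ↦ DB
    B ↦ DD
    C ↦ BD
    D ↦ AC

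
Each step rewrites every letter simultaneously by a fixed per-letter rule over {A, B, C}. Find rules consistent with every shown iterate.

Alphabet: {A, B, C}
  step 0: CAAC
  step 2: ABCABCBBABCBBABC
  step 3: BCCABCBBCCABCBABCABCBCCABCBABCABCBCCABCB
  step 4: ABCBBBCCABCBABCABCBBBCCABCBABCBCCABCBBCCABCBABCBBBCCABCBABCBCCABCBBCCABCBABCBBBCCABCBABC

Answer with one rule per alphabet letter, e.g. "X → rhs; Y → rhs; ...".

  step 3 ⇒ step 4: BCCABCBBCCABCBABCABCBCCABCBABCABCBCCABCB ⇒ ABC·B·B·BCC·ABC·B·ABC·ABC·B·B·BCC·ABC·B·ABC·BCC·ABC·B·BCC·ABC·B·ABC·B·B·BCC·ABC·B·ABC·BCC·ABC·B·BCC·ABC·B·ABC·B·B·BCC·ABC·B·ABC
    A ↦ BCC
    B ↦ ABC
    C ↦ B

A->BCC, B->ABC, C->B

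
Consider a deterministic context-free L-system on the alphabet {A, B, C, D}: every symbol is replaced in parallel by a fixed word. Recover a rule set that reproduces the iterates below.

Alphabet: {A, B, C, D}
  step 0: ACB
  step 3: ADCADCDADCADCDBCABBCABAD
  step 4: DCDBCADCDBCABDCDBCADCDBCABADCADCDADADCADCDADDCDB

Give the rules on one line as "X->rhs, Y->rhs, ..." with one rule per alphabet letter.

  step 3 ⇒ step 4: ADCADCDADCADCDBCABBCABAD ⇒ DCD·B·CA·DCD·B·CA·B·DCD·B·CA·DCD·B·CA·B·AD·CA·DCD·AD·AD·CA·DCD·AD·DCD·B
    A ↦ DCD
    B ↦ AD
    C ↦ CA
    D ↦ B

A->DCD, B->AD, C->CA, D->B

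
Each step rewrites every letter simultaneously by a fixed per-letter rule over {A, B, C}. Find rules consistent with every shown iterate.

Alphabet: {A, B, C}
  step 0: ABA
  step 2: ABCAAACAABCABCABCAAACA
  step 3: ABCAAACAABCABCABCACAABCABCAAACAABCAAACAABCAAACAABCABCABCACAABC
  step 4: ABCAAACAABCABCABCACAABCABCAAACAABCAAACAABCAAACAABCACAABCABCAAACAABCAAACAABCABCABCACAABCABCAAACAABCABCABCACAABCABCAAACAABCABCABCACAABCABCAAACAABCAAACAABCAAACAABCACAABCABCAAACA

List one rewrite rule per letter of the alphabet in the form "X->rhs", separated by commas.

  step 3 ⇒ step 4: ABCAAACAABCABCABCACAABCABCAAACAABCAAACAABCAAACAABCABCABCACAABC ⇒ ABC·AA·ACA·ABC·ABC·ABC·ACA·ABC·ABC·AA·ACA·ABC·AA·ACA·ABC·AA·ACA·ABC·ACA·ABC·ABC·AA·ACA·ABC·AA·ACA·ABC·ABC·ABC·ACA·ABC·ABC·AA·ACA·ABC·ABC·ABC·ACA·ABC·ABC·AA·ACA·ABC·ABC·ABC·ACA·ABC·ABC·AA·ACA·ABC·AA·ACA·ABC·AA·ACA·ABC·ACA·ABC·ABC·AA·ACA
    A ↦ ABC
    B ↦ AA
    C ↦ ACA

A->ABC, B->AA, C->ACA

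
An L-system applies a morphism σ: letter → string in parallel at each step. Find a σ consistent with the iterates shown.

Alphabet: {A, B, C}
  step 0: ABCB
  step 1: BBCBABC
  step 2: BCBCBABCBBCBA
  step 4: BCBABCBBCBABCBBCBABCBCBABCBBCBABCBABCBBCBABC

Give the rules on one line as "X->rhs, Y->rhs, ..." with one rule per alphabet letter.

  step 1 ⇒ step 2: BBCBABC ⇒ BC·BC·BA·BC·B·BC·BA
    A ↦ B
    B ↦ BC
    C ↦ BA

A->B, B->BC, C->BA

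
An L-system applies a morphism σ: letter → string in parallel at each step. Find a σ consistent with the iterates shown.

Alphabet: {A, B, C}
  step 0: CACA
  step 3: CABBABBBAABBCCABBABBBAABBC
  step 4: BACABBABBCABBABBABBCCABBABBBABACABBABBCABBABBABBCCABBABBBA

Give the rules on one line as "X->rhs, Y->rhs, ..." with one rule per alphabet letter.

  step 3 ⇒ step 4: CABBABBBAABBCCABBABBBAABBC ⇒ BA·C·ABB·ABB·C·ABB·ABB·ABB·C·C·ABB·ABB·BA·BA·C·ABB·ABB·C·ABB·ABB·ABB·C·C·ABB·ABB·BA
    A ↦ C
    B ↦ ABB
    C ↦ BA

A->C, B->ABB, C->BA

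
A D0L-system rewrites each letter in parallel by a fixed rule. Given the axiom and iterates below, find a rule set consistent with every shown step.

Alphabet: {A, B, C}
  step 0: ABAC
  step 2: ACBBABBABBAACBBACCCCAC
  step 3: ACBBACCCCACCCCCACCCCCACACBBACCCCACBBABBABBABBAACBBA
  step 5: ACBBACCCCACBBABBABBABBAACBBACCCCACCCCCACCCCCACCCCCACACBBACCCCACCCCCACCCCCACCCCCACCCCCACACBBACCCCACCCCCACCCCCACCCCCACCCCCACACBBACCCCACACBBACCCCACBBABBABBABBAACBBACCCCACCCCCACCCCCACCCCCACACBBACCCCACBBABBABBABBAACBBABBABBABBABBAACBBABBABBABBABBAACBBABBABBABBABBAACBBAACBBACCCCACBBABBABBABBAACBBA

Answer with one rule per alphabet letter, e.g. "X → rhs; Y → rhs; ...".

  step 2 ⇒ step 3: ACBBABBABBAACBBACCCCAC ⇒ AC·BBA·CC·CC·AC·CC·CC·AC·CC·CC·AC·AC·BBA·CC·CC·AC·BBA·BBA·BBA·BBA·AC·BBA
    A ↦ AC
    B ↦ CC
    C ↦ BBA

A->AC, B->CC, C->BBA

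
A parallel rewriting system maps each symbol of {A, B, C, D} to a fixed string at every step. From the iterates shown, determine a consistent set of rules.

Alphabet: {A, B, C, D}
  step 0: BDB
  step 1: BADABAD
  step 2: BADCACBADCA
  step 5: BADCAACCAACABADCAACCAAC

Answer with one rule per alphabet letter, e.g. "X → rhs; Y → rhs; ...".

A->C, B->BAD, C->A, D->A

  step 1 ⇒ step 2: BADABAD ⇒ BAD·C·A·C·BAD·C·A
    A ↦ C
    B ↦ BAD
    D ↦ A
    C ↦ A  (constrained at step 2)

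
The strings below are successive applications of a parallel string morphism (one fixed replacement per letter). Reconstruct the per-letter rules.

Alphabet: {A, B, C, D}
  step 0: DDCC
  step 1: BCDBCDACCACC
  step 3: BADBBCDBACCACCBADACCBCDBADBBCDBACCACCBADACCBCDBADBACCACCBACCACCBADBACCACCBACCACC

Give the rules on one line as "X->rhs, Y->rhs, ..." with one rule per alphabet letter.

  step 0 ⇒ step 1: DDCC ⇒ BCD·BCD·ACC·ACC
    C ↦ ACC
    D ↦ BCD
    A ↦ B  (constrained at step 1)
    B ↦ BAD  (constrained at step 1)

A->B, B->BAD, C->ACC, D->BCD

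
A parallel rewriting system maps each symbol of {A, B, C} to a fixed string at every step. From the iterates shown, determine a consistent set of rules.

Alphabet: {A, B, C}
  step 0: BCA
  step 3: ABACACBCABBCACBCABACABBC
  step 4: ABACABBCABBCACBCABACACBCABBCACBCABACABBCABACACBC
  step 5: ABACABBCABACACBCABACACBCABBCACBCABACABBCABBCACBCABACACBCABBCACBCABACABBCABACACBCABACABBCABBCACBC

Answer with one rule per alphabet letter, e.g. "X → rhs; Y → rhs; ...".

A->AB, B->AC, C->BC

  step 4 ⇒ step 5: ABACABBCABBCACBCABACACBCABBCACBCABACABBCABACACBC ⇒ AB·AC·AB·BC·AB·AC·AC·BC·AB·AC·AC·BC·AB·BC·AC·BC·AB·AC·AB·BC·AB·BC·AC·BC·AB·AC·AC·BC·AB·BC·AC·BC·AB·AC·AB·BC·AB·AC·AC·BC·AB·AC·AB·BC·AB·BC·AC·BC
    A ↦ AB
    B ↦ AC
    C ↦ BC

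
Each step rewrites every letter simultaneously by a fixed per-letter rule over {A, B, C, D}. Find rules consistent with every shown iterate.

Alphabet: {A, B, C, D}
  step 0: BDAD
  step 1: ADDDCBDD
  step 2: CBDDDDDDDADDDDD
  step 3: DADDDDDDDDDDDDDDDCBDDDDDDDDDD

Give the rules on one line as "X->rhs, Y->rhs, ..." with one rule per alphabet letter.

A->CB, B->AD, C->D, D->DD

  step 2 ⇒ step 3: CBDDDDDDDADDDDD ⇒ D·AD·DD·DD·DD·DD·DD·DD·DD·CB·DD·DD·DD·DD·DD
    A ↦ CB
    B ↦ AD
    C ↦ D
    D ↦ DD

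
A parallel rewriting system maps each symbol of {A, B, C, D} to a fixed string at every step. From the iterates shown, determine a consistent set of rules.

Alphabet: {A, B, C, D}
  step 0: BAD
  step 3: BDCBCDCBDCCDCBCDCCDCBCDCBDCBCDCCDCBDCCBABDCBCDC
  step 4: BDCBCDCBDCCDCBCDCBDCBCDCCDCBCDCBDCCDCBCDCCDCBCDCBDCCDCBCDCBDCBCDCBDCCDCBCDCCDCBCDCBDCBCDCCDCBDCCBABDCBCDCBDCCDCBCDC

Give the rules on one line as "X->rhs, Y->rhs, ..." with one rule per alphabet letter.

A->CBA, B->BDC, C->CDC, D->B

  step 3 ⇒ step 4: BDCBCDCBDCCDCBCDCCDCBCDCBDCBCDCCDCBDCCBABDCBCDC ⇒ BDC·B·CDC·BDC·CDC·B·CDC·BDC·B·CDC·CDC·B·CDC·BDC·CDC·B·CDC·CDC·B·CDC·BDC·CDC·B·CDC·BDC·B·CDC·BDC·CDC·B·CDC·CDC·B·CDC·BDC·B·CDC·CDC·BDC·CBA·BDC·B·CDC·BDC·CDC·B·CDC
    A ↦ CBA
    B ↦ BDC
    C ↦ CDC
    D ↦ B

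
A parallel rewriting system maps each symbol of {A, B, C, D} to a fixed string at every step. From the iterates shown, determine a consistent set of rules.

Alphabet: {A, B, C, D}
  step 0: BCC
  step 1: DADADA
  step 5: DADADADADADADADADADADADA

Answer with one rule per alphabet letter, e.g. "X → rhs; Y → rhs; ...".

A->C, B->DA, C->DA, D->B

  step 0 ⇒ step 1: BCC ⇒ DA·DA·DA
    B ↦ DA
    C ↦ DA
    A ↦ C  (constrained at step 1)
    D ↦ B  (constrained at step 1)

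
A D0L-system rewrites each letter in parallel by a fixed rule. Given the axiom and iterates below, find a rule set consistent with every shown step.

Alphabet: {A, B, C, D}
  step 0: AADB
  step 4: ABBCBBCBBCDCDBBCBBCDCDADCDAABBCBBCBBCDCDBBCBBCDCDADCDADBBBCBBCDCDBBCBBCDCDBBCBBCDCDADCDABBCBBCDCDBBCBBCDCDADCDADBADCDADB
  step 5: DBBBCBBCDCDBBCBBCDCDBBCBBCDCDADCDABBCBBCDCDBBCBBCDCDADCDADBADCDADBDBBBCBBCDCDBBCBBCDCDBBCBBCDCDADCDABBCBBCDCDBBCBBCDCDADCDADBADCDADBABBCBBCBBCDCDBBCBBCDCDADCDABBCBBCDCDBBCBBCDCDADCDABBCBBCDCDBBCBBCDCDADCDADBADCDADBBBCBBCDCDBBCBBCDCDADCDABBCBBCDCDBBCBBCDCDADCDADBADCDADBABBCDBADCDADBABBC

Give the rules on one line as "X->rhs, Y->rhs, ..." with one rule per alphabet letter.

A->DB, B->BBC, C->DCD, D->A

  step 4 ⇒ step 5: ABBCBBCBBCDCDBBCBBCDCDADCDAABBCBBCBBCDCDBBCBBCDCDADCDADBBBCBBCDCDBBCBBCDCDBBCBBCDCDADCDABBCBBCDCDBBCBBCDCDADCDADBADCDADB ⇒ DB·BBC·BBC·DCD·BBC·BBC·DCD·BBC·BBC·DCD·A·DCD·A·BBC·BBC·DCD·BBC·BBC·DCD·A·DCD·A·DB·A·DCD·A·DB·DB·BBC·BBC·DCD·BBC·BBC·DCD·BBC·BBC·DCD·A·DCD·A·BBC·BBC·DCD·BBC·BBC·DCD·A·DCD·A·DB·A·DCD·A·DB·A·BBC·BBC·BBC·DCD·BBC·BBC·DCD·A·DCD·A·BBC·BBC·DCD·BBC·BBC·DCD·A·DCD·A·BBC·BBC·DCD·BBC·BBC·DCD·A·DCD·A·DB·A·DCD·A·DB·BBC·BBC·DCD·BBC·BBC·DCD·A·DCD·A·BBC·BBC·DCD·BBC·BBC·DCD·A·DCD·A·DB·A·DCD·A·DB·A·BBC·DB·A·DCD·A·DB·A·BBC
    A ↦ DB
    B ↦ BBC
    C ↦ DCD
    D ↦ A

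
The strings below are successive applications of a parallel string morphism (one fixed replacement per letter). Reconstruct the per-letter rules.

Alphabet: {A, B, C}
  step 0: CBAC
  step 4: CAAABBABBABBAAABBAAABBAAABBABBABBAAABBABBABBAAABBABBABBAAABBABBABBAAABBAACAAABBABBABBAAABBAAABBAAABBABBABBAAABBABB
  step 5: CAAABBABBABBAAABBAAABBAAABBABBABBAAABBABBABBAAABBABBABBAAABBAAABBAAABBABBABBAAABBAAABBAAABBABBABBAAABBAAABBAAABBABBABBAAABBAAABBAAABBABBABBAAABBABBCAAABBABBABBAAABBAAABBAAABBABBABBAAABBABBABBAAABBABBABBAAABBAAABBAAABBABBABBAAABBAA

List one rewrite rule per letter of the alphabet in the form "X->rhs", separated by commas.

  step 4 ⇒ step 5: CAAABBABBABBAAABBAAABBAAABBABBABBAAABBABBABBAAABBABBABBAAABBABBABBAAABBAACAAABBABBABBAAABBAAABBAAABBABBABBAAABBABB ⇒ CAA·ABB·ABB·ABB·A·A·ABB·A·A·ABB·A·A·ABB·ABB·ABB·A·A·ABB·ABB·ABB·A·A·ABB·ABB·ABB·A·A·ABB·A·A·ABB·A·A·ABB·ABB·ABB·A·A·ABB·A·A·ABB·A·A·ABB·ABB·ABB·A·A·ABB·A·A·ABB·A·A·ABB·ABB·ABB·A·A·ABB·A·A·ABB·A·A·ABB·ABB·ABB·A·A·ABB·ABB·CAA·ABB·ABB·ABB·A·A·ABB·A·A·ABB·A·A·ABB·ABB·ABB·A·A·ABB·ABB·ABB·A·A·ABB·ABB·ABB·A·A·ABB·A·A·ABB·A·A·ABB·ABB·ABB·A·A·ABB·A·A
    A ↦ ABB
    B ↦ A
    C ↦ CAA

A->ABB, B->A, C->CAA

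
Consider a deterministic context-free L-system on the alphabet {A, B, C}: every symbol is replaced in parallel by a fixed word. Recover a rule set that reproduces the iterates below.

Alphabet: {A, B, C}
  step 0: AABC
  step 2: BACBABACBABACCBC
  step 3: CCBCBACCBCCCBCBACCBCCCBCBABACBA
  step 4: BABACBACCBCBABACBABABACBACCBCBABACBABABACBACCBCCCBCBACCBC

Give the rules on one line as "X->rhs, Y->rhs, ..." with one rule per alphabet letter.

A->CBC, B->C, C->BA

  step 3 ⇒ step 4: CCBCBACCBCCCBCBACCBCCCBCBABACBA ⇒ BA·BA·C·BA·C·CBC·BA·BA·C·BA·BA·BA·C·BA·C·CBC·BA·BA·C·BA·BA·BA·C·BA·C·CBC·C·CBC·BA·C·CBC
    A ↦ CBC
    B ↦ C
    C ↦ BA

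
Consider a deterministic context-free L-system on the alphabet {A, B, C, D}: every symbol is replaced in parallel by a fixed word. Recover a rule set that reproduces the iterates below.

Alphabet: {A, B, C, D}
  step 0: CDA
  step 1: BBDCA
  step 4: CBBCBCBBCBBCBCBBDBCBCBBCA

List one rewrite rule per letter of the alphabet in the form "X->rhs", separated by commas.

  step 0 ⇒ step 1: CDA ⇒ B·BD·CA
    A ↦ CA
    C ↦ B
    D ↦ BD
    B ↦ CB  (constrained at step 1)

A->CA, B->CB, C->B, D->BD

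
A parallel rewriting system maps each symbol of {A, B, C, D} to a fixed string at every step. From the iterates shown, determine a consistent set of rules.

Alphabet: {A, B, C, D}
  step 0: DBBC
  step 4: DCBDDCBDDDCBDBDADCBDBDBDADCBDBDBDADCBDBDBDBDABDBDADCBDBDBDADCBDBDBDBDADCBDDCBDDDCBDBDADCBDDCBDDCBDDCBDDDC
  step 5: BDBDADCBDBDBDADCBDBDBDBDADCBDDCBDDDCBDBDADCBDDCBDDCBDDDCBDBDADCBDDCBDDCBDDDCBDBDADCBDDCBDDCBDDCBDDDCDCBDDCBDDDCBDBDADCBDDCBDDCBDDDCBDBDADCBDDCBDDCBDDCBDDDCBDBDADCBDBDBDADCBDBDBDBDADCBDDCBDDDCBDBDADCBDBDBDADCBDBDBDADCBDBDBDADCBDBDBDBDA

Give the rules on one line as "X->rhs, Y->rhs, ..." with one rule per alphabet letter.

A->DDC, B->DC, C->BDA, D->BD

  step 4 ⇒ step 5: DCBDDCBDDDCBDBDADCBDBDBDADCBDBDBDADCBDBDBDBDABDBDADCBDBDBDADCBDBDBDBDADCBDDCBDDDCBDBDADCBDDCBDDCBDDCBDDDC ⇒ BD·BDA·DC·BD·BD·BDA·DC·BD·BD·BD·BDA·DC·BD·DC·BD·DDC·BD·BDA·DC·BD·DC·BD·DC·BD·DDC·BD·BDA·DC·BD·DC·BD·DC·BD·DDC·BD·BDA·DC·BD·DC·BD·DC·BD·DC·BD·DDC·DC·BD·DC·BD·DDC·BD·BDA·DC·BD·DC·BD·DC·BD·DDC·BD·BDA·DC·BD·DC·BD·DC·BD·DC·BD·DDC·BD·BDA·DC·BD·BD·BDA·DC·BD·BD·BD·BDA·DC·BD·DC·BD·DDC·BD·BDA·DC·BD·BD·BDA·DC·BD·BD·BDA·DC·BD·BD·BDA·DC·BD·BD·BD·BDA
    A ↦ DDC
    B ↦ DC
    C ↦ BDA
    D ↦ BD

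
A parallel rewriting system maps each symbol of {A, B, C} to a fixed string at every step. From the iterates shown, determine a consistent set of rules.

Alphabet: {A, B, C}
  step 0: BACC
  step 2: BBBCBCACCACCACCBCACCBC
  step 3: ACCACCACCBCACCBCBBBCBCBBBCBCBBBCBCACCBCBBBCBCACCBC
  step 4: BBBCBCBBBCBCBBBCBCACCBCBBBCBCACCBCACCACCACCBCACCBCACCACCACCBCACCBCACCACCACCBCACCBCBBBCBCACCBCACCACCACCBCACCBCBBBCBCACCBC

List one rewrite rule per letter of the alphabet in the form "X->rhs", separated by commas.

A->BB, B->ACC, C->BC

  step 3 ⇒ step 4: ACCACCACCBCACCBCBBBCBCBBBCBCBBBCBCACCBCBBBCBCACCBC ⇒ BB·BC·BC·BB·BC·BC·BB·BC·BC·ACC·BC·BB·BC·BC·ACC·BC·ACC·ACC·ACC·BC·ACC·BC·ACC·ACC·ACC·BC·ACC·BC·ACC·ACC·ACC·BC·ACC·BC·BB·BC·BC·ACC·BC·ACC·ACC·ACC·BC·ACC·BC·BB·BC·BC·ACC·BC
    A ↦ BB
    B ↦ ACC
    C ↦ BC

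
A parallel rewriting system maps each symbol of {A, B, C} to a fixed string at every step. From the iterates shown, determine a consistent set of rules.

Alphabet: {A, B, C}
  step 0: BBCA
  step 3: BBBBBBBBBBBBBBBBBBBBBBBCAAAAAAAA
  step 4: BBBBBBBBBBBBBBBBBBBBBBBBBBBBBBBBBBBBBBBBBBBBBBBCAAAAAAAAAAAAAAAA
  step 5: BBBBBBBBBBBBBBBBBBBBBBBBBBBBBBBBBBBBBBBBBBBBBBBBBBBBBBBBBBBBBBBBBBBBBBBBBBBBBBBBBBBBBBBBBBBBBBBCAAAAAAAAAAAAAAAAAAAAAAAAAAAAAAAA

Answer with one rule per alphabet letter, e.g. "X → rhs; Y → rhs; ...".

  step 4 ⇒ step 5: BBBBBBBBBBBBBBBBBBBBBBBBBBBBBBBBBBBBBBBBBBBBBBBCAAAAAAAAAAAAAAAA ⇒ BB·BB·BB·BB·BB·BB·BB·BB·BB·BB·BB·BB·BB·BB·BB·BB·BB·BB·BB·BB·BB·BB·BB·BB·BB·BB·BB·BB·BB·BB·BB·BB·BB·BB·BB·BB·BB·BB·BB·BB·BB·BB·BB·BB·BB·BB·BB·BC·AA·AA·AA·AA·AA·AA·AA·AA·AA·AA·AA·AA·AA·AA·AA·AA
    A ↦ AA
    B ↦ BB
    C ↦ BC

A->AA, B->BB, C->BC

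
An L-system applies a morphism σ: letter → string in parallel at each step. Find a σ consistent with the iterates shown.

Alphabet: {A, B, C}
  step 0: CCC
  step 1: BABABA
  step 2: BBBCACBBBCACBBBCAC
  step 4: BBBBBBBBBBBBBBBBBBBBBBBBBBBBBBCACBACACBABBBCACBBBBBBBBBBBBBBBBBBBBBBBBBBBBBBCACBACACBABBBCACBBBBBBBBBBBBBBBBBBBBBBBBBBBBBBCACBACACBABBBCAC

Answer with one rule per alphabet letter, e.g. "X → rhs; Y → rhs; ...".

  step 1 ⇒ step 2: BABABA ⇒ BBB·CAC·BBB·CAC·BBB·CAC
    A ↦ CAC
    B ↦ BBB
  step 0 ⇒ step 1: CCC ⇒ BA·BA·BA
    C ↦ BA

A->CAC, B->BBB, C->BA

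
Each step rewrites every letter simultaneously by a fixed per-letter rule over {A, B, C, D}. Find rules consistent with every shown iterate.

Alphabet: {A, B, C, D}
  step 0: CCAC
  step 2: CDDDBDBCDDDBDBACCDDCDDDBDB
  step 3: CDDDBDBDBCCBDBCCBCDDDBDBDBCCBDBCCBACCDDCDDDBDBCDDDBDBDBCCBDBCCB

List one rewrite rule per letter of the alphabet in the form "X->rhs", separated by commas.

A->AC, B->CCB, C->CDD, D->DB

  step 2 ⇒ step 3: CDDDBDBCDDDBDBACCDDCDDDBDB ⇒ CDD·DB·DB·DB·CCB·DB·CCB·CDD·DB·DB·DB·CCB·DB·CCB·AC·CDD·CDD·DB·DB·CDD·DB·DB·DB·CCB·DB·CCB
    A ↦ AC
    B ↦ CCB
    C ↦ CDD
    D ↦ DB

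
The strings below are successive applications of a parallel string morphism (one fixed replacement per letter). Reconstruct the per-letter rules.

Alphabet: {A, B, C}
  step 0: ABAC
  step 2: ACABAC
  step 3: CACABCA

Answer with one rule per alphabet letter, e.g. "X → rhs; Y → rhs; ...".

A->C, B->AB, C->A

  step 2 ⇒ step 3: ACABAC ⇒ C·A·C·AB·C·A
    A ↦ C
    B ↦ AB
    C ↦ A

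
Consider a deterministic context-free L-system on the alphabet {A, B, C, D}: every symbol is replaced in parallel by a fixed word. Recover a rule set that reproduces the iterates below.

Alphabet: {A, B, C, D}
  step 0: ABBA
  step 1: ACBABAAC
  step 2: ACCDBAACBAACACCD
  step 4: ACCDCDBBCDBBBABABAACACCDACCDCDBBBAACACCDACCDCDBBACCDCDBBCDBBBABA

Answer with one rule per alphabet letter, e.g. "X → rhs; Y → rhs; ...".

  step 1 ⇒ step 2: ACBABAAC ⇒ AC·CD·BA·AC·BA·AC·AC·CD
    A ↦ AC
    B ↦ BA
    C ↦ CD
    D ↦ BB  (constrained at step 2)

A->AC, B->BA, C->CD, D->BB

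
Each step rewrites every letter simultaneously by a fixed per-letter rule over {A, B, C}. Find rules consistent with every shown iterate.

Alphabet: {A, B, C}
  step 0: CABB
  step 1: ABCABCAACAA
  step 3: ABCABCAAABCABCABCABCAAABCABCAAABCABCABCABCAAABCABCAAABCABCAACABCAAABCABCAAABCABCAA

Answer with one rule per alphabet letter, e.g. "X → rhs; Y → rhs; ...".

A->CAB, B->CAA, C->AB

  step 0 ⇒ step 1: CABB ⇒ AB·CAB·CAA·CAA
    A ↦ CAB
    B ↦ CAA
    C ↦ AB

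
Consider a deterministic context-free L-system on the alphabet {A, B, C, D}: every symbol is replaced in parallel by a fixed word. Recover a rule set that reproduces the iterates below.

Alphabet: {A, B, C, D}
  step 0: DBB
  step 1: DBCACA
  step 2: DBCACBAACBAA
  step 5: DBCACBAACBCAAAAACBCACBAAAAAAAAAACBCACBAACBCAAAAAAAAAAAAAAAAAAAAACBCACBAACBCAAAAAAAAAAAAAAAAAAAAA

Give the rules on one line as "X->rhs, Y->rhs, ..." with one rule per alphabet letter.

  step 1 ⇒ step 2: DBCACA ⇒ DB·CA·CB·AA·CB·AA
    A ↦ AA
    B ↦ CA
    C ↦ CB
    D ↦ DB

A->AA, B->CA, C->CB, D->DB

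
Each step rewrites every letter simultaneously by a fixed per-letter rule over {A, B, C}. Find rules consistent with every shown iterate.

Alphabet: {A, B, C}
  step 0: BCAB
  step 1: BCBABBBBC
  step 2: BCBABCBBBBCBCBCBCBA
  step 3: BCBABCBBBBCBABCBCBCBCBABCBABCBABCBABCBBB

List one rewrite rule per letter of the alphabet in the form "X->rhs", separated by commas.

A->BBB, B->BC, C->BA

  step 2 ⇒ step 3: BCBABCBBBBCBCBCBCBA ⇒ BC·BA·BC·BBB·BC·BA·BC·BC·BC·BC·BA·BC·BA·BC·BA·BC·BA·BC·BBB
    A ↦ BBB
    B ↦ BC
    C ↦ BA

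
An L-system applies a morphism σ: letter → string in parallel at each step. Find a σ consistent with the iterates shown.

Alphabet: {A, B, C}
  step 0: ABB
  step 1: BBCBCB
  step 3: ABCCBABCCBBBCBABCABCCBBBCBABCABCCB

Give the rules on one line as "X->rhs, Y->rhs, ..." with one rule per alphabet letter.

A->BB, B->CB, C->ABC

  step 0 ⇒ step 1: ABB ⇒ BB·CB·CB
    A ↦ BB
    B ↦ CB
    C ↦ ABC  (constrained at step 1)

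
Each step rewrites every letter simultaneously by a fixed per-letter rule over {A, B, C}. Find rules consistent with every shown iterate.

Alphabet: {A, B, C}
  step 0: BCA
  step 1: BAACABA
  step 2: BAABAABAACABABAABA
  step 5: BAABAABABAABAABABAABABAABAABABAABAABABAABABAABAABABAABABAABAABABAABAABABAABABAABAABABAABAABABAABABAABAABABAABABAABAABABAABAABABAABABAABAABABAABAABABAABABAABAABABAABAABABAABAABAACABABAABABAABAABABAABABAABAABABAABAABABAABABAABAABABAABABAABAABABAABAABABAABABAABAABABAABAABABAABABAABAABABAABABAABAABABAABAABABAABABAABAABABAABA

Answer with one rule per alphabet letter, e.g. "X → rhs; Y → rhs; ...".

  step 1 ⇒ step 2: BAACABA ⇒ BA·ABA·ABA·AC·ABA·BA·ABA
    A ↦ ABA
    B ↦ BA
    C ↦ AC

A->ABA, B->BA, C->AC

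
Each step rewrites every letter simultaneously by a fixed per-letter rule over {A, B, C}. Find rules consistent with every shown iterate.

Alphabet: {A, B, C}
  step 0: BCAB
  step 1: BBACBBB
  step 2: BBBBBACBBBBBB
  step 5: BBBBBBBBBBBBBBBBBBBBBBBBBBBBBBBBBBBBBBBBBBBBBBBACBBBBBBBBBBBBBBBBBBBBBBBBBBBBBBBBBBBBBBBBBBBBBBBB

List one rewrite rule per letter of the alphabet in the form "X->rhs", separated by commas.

  step 1 ⇒ step 2: BBACBBB ⇒ BB·BB·B·AC·BB·BB·BB
    A ↦ B
    B ↦ BB
    C ↦ AC

A->B, B->BB, C->AC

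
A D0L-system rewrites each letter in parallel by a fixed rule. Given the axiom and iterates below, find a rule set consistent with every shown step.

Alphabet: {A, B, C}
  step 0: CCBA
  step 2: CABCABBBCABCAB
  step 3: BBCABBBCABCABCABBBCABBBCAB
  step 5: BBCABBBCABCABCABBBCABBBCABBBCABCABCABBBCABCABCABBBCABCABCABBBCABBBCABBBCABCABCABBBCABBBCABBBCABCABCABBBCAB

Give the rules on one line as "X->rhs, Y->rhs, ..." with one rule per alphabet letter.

  step 2 ⇒ step 3: CABCABBBCABCAB ⇒ B·B·CAB·B·B·CAB·CAB·CAB·B·B·CAB·B·B·CAB
    A ↦ B
    B ↦ CAB
    C ↦ B

A->B, B->CAB, C->B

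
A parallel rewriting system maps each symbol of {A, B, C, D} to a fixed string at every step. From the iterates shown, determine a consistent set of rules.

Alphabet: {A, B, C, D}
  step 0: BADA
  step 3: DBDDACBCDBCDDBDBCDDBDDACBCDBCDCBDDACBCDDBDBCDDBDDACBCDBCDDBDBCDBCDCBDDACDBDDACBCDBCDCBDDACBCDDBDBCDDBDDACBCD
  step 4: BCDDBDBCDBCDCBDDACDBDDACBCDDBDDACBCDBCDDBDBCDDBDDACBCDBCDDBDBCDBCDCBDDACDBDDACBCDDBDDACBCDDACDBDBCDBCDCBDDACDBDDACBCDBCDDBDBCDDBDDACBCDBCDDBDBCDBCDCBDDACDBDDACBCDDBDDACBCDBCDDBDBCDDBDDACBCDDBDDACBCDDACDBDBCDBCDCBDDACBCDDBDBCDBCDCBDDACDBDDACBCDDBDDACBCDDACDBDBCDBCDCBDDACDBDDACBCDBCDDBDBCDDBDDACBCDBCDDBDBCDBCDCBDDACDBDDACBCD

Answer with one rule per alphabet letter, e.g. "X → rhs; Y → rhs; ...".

A->CBD, B->DBD, C->DAC, D->BCD

  step 3 ⇒ step 4: DBDDACBCDBCDDBDBCDDBDDACBCDBCDCBDDACBCDDBDBCDDBDDACBCDBCDDBDBCDBCDCBDDACDBDDACBCDBCDCBDDACBCDDBDBCDDBDDACBCD ⇒ BCD·DBD·BCD·BCD·CBD·DAC·DBD·DAC·BCD·DBD·DAC·BCD·BCD·DBD·BCD·DBD·DAC·BCD·BCD·DBD·BCD·BCD·CBD·DAC·DBD·DAC·BCD·DBD·DAC·BCD·DAC·DBD·BCD·BCD·CBD·DAC·DBD·DAC·BCD·BCD·DBD·BCD·DBD·DAC·BCD·BCD·DBD·BCD·BCD·CBD·DAC·DBD·DAC·BCD·DBD·DAC·BCD·BCD·DBD·BCD·DBD·DAC·BCD·DBD·DAC·BCD·DAC·DBD·BCD·BCD·CBD·DAC·BCD·DBD·BCD·BCD·CBD·DAC·DBD·DAC·BCD·DBD·DAC·BCD·DAC·DBD·BCD·BCD·CBD·DAC·DBD·DAC·BCD·BCD·DBD·BCD·DBD·DAC·BCD·BCD·DBD·BCD·BCD·CBD·DAC·DBD·DAC·BCD
    A ↦ CBD
    B ↦ DBD
    C ↦ DAC
    D ↦ BCD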